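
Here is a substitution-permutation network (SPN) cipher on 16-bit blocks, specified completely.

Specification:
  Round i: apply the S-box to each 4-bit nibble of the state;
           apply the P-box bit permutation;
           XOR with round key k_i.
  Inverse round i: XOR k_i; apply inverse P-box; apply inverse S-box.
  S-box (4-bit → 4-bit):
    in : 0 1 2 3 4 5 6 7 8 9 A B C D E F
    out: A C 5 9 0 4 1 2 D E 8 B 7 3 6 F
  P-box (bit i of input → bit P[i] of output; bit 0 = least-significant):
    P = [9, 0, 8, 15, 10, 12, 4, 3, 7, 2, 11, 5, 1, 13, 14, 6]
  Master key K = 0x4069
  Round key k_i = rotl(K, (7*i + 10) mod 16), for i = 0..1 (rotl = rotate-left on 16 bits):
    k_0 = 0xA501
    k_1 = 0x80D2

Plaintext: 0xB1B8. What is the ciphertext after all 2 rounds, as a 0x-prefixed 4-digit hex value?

s_0 = plaintext = 0xB1B8
s_1 = Round(s_0, k_0) = 0x1A6B
s_2 = Round(s_1, k_1) = 0x46B3

0x46B3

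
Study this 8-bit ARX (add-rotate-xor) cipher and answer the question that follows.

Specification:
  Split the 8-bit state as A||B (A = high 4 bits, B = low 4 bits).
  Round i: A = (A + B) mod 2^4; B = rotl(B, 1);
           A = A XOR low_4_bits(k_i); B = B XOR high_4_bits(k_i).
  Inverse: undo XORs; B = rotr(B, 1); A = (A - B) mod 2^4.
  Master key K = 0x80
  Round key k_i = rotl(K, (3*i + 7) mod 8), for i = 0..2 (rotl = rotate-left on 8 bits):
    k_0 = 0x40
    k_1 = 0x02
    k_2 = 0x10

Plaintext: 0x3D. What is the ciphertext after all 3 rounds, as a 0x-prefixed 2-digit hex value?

0xCE

s_0 = plaintext = 0x3D
s_1 = Round(s_0, k_0) = 0x0F
s_2 = Round(s_1, k_1) = 0xDF
s_3 = Round(s_2, k_2) = 0xCE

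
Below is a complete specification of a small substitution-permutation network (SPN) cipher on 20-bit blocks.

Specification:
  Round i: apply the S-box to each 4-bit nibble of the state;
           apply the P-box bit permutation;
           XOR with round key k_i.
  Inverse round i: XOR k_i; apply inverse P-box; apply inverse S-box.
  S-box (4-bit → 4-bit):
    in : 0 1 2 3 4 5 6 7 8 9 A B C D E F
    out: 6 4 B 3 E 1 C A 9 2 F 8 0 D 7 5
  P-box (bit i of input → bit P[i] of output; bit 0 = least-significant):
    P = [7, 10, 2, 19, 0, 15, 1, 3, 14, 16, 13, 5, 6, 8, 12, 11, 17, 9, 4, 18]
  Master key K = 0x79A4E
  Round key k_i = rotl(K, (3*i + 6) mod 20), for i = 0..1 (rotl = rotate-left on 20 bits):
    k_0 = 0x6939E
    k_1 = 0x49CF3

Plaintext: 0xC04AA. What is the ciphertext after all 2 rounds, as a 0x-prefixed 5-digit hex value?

s_0 = plaintext = 0xC04AA
s_1 = Round(s_0, k_0) = 0xF2631
s_2 = Round(s_1, k_1) = 0x63586

0x63586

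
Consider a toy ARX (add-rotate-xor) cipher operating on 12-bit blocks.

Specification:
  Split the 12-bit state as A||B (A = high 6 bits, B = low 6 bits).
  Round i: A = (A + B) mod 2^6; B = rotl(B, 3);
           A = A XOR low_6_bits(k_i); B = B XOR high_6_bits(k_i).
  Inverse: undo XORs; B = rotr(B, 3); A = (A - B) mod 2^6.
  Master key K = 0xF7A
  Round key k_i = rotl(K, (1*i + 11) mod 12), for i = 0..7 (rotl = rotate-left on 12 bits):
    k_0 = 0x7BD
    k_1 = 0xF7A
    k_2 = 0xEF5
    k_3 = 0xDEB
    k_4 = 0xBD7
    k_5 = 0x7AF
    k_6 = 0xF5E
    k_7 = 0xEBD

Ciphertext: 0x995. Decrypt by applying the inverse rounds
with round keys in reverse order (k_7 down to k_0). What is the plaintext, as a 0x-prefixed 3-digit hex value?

s_0 = ciphertext = 0x995
s_1 = InvRound(s_0, k_7) = 0x7BD
s_2 = InvRound(s_1, k_6) = 0x000
s_3 = InvRound(s_2, k_5) = 0xF33
s_4 = InvRound(s_3, k_4) = 0x223
s_5 = InvRound(s_4, k_3) = 0x062
s_6 = InvRound(s_5, k_2) = 0xA4B
s_7 = InvRound(s_6, k_1) = 0x776
s_8 = InvRound(s_7, k_0) = 0x6C5

0x6C5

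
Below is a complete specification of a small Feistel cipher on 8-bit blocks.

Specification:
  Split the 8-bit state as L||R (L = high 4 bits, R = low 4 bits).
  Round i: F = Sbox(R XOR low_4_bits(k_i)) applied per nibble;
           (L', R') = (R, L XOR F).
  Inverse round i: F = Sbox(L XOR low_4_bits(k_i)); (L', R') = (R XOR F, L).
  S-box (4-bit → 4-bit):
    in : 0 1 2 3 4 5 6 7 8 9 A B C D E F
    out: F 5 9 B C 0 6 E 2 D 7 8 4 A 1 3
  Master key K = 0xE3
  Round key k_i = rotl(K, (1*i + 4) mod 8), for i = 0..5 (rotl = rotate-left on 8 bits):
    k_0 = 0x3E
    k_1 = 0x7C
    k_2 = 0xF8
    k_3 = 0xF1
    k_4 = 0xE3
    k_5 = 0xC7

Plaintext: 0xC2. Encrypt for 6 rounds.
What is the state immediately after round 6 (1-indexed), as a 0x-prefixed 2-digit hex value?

0xFF

s_0 = plaintext = 0xC2
s_1 = Round(s_0, k_0) = 0x28
s_2 = Round(s_1, k_1) = 0x8E
s_3 = Round(s_2, k_2) = 0xEE
s_4 = Round(s_3, k_3) = 0xED
s_5 = Round(s_4, k_4) = 0xDF
s_6 = Round(s_5, k_5) = 0xFF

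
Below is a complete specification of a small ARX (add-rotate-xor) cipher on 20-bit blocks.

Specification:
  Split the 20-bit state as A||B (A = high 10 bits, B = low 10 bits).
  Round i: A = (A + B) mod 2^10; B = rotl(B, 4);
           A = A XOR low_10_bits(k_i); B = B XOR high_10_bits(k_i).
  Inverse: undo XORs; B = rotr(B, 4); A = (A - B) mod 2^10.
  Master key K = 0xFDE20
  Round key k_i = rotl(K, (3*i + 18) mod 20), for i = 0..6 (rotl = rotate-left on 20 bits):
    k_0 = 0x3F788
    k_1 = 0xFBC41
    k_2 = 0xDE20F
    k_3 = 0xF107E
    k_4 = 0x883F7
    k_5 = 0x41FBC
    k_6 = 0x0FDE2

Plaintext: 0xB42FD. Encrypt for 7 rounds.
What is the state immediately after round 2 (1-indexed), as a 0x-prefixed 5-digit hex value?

s_0 = plaintext = 0xB42FD
s_1 = Round(s_0, k_0) = 0x91726
s_2 = Round(s_1, k_1) = 0x4A983
s_3 = Round(s_2, k_2) = 0x28B4E
s_4 = Round(s_3, k_3) = 0xE3B29
s_5 = Round(s_4, k_4) = 0x500BC
s_6 = Round(s_5, k_5) = 0x902C5
s_7 = Round(s_6, k_6) = 0x39C64

0x4A983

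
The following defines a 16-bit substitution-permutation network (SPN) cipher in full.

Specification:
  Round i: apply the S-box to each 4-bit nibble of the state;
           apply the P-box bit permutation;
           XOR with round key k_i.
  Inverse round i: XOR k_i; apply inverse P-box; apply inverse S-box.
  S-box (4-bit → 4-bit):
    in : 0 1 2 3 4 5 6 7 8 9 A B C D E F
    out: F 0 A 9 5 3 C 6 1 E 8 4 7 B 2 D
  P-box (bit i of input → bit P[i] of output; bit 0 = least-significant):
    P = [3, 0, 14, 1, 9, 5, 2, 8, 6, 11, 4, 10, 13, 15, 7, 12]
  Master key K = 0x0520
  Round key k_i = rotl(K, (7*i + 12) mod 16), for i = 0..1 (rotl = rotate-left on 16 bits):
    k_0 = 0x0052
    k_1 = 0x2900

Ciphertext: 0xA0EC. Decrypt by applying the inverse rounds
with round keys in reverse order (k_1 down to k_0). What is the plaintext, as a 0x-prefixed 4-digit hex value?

s_0 = ciphertext = 0xA0EC
s_1 = InvRound(s_0, k_1) = 0x7598
s_2 = InvRound(s_1, k_0) = 0xF3AF

0xF3AF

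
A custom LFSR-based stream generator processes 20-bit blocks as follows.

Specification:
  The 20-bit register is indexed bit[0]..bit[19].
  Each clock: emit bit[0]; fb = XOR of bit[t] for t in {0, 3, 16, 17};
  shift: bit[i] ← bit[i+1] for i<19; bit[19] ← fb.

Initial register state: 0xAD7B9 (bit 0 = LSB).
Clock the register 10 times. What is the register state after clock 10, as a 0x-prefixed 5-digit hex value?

0x066B5

reg_0 = 0xAD7B9
clock 1: out=1, reg = 0xD6BDC
clock 2: out=0, reg = 0x6B5EE
clock 3: out=0, reg = 0x35AF7
clock 4: out=1, reg = 0x9AD7B
clock 5: out=1, reg = 0xCD6BD
clock 6: out=1, reg = 0x66B5E
clock 7: out=0, reg = 0x335AF
clock 8: out=1, reg = 0x19AD7
clock 9: out=1, reg = 0x0CD6B
clock 10: out=1, reg = 0x066B5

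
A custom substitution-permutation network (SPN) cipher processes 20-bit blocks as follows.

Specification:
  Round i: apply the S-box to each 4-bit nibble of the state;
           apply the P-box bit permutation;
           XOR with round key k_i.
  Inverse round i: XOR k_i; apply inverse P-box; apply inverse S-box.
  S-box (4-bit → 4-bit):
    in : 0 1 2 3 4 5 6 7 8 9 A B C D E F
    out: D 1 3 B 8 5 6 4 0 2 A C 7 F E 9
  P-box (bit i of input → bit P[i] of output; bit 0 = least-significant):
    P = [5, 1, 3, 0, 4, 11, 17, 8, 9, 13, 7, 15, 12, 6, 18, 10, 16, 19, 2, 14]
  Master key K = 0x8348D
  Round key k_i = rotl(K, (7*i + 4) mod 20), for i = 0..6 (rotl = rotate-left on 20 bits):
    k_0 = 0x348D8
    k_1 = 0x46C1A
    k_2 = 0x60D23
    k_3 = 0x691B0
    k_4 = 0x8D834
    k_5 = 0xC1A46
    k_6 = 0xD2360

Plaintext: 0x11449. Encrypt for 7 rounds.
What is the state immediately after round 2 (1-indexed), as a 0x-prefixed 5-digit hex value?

s_0 = plaintext = 0x11449
s_1 = Round(s_0, k_0) = 0x2D9DA
s_2 = Round(s_1, k_1) = 0xB5149
s_3 = Round(s_2, k_2) = 0x25E25
s_4 = Round(s_3, k_3) = 0xB2908
s_5 = Round(s_4, k_4) = 0xAA960
s_6 = Round(s_5, k_5) = 0x6762F
s_7 = Round(s_6, k_6) = 0x10BD5

0xB5149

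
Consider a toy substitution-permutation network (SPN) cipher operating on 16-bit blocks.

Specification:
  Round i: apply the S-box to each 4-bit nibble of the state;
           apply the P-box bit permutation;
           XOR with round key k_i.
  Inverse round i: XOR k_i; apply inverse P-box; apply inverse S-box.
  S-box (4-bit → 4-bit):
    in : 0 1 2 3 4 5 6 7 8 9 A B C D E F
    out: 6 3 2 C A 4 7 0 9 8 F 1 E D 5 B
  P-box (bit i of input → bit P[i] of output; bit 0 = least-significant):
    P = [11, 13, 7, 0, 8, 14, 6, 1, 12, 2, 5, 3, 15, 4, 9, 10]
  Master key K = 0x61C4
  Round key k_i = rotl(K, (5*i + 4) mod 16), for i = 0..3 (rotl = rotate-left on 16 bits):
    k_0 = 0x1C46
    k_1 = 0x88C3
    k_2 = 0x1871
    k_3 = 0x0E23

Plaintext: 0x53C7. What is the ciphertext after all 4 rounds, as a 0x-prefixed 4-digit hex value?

s_0 = plaintext = 0x53C7
s_1 = Round(s_0, k_0) = 0x5E2C
s_2 = Round(s_1, k_1) = 0xFA62
s_3 = Round(s_2, k_2) = 0xED0D
s_4 = Round(s_3, k_3) = 0xD4CA

0xD4CA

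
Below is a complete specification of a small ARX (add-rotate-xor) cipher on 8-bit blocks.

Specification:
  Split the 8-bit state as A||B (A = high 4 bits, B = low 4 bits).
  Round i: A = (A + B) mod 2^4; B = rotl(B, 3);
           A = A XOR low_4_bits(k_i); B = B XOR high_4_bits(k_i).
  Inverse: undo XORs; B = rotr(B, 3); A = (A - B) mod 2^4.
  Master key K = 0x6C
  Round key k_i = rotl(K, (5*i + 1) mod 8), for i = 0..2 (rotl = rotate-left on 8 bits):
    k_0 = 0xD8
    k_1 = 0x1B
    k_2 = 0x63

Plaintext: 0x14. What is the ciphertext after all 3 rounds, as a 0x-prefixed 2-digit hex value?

0x61

s_0 = plaintext = 0x14
s_1 = Round(s_0, k_0) = 0xDF
s_2 = Round(s_1, k_1) = 0x7E
s_3 = Round(s_2, k_2) = 0x61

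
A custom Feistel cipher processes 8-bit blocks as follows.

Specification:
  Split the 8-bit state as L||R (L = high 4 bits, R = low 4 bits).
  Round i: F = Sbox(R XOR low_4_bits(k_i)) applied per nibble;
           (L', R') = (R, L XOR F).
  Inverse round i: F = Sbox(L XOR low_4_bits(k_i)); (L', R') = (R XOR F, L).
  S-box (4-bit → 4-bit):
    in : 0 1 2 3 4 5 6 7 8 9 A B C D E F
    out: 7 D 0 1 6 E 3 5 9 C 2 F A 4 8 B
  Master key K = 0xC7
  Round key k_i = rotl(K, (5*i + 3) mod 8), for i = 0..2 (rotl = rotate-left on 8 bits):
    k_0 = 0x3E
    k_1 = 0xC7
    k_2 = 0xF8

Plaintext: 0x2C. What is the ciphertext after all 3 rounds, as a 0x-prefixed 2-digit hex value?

s_0 = plaintext = 0x2C
s_1 = Round(s_0, k_0) = 0xC2
s_2 = Round(s_1, k_1) = 0x22
s_3 = Round(s_2, k_2) = 0x20

0x20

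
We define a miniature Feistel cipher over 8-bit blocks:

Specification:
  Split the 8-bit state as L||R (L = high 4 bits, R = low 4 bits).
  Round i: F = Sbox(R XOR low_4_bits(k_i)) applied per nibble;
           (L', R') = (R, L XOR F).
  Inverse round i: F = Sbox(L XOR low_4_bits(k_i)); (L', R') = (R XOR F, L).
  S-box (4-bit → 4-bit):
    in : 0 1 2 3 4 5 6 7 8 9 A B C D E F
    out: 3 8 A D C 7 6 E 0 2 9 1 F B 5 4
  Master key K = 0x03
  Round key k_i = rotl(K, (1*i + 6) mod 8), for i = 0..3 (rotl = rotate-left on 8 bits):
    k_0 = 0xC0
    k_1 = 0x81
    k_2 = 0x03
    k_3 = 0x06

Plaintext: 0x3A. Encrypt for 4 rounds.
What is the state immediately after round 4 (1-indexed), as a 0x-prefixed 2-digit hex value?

s_0 = plaintext = 0x3A
s_1 = Round(s_0, k_0) = 0xAA
s_2 = Round(s_1, k_1) = 0xAB
s_3 = Round(s_2, k_2) = 0xBA
s_4 = Round(s_3, k_3) = 0xA4

0xA4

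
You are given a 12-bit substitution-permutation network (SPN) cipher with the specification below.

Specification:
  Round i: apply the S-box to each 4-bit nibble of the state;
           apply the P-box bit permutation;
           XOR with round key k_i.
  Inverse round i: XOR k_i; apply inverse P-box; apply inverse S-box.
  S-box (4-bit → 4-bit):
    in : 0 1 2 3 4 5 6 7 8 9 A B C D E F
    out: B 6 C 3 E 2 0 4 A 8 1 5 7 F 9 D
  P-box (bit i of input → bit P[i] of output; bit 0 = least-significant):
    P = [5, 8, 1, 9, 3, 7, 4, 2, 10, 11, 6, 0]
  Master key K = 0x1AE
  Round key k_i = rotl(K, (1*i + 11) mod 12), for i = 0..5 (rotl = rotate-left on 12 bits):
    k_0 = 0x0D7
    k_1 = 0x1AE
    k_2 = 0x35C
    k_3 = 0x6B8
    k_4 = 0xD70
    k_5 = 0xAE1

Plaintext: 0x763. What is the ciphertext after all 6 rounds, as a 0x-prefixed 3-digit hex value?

s_0 = plaintext = 0x763
s_1 = Round(s_0, k_0) = 0x1B7
s_2 = Round(s_1, k_1) = 0x9F4
s_3 = Round(s_2, k_2) = 0x043
s_4 = Round(s_3, k_3) = 0xB0D
s_5 = Round(s_4, k_4) = 0xA9E
s_6 = Round(s_5, k_5) = 0xCC5

0xCC5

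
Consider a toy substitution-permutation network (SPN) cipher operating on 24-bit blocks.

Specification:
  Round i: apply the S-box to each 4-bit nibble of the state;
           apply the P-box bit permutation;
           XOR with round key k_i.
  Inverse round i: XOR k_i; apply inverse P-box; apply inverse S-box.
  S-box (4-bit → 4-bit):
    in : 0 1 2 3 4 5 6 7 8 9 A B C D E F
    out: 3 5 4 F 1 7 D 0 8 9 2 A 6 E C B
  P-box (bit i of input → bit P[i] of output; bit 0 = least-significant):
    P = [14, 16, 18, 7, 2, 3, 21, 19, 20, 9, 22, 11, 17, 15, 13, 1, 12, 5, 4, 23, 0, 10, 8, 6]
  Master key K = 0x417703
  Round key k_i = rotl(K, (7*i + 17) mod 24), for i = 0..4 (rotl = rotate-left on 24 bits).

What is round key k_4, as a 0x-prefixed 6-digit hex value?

K = 0x417703
k_0 = rotl(K, (7*0+17) mod 24) = rotl(K, 17) = 0x0682EE
k_1 = rotl(K, (7*1+17) mod 24) = rotl(K, 0) = 0x417703
k_2 = rotl(K, (7*2+17) mod 24) = rotl(K, 7) = 0xBB81A0
k_3 = rotl(K, (7*3+17) mod 24) = rotl(K, 14) = 0xC0D05D
k_4 = rotl(K, (7*4+17) mod 24) = rotl(K, 21) = 0x682EE0

0x682EE0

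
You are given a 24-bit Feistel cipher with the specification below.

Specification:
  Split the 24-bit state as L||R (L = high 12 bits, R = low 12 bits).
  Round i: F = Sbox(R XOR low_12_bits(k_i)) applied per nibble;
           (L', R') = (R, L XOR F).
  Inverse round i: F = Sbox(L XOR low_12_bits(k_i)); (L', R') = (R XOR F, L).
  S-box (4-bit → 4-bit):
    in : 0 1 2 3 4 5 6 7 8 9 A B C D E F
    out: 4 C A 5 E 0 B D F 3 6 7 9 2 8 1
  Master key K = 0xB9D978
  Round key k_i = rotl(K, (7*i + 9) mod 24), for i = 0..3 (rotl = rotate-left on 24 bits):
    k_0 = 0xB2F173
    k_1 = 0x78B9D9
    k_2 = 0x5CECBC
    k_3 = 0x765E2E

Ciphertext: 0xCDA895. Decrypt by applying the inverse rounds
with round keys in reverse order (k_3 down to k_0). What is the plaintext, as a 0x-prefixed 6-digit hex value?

0x893083

s_0 = ciphertext = 0xCDA895
s_1 = InvRound(s_0, k_3) = 0x28BCDA
s_2 = InvRound(s_1, k_2) = 0x48728B
s_3 = InvRound(s_2, k_1) = 0x083487
s_4 = InvRound(s_3, k_0) = 0x893083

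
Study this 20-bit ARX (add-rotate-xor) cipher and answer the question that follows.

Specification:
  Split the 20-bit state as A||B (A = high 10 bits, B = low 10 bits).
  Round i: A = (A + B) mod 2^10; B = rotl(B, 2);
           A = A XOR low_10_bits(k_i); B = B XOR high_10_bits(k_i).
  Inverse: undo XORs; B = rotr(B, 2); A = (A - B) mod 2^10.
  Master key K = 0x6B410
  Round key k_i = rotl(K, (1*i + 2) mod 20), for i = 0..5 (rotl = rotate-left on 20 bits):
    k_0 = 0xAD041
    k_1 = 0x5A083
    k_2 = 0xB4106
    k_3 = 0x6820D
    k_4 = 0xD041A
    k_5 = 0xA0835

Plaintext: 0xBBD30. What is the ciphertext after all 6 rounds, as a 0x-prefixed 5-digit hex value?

0x14B81

s_0 = plaintext = 0xBBD30
s_1 = Round(s_0, k_0) = 0x17A75
s_2 = Round(s_1, k_1) = 0x940BE
s_3 = Round(s_2, k_2) = 0x82028
s_4 = Round(s_3, k_3) = 0x0F500
s_5 = Round(s_4, k_4) = 0x49F40
s_6 = Round(s_5, k_5) = 0x14B81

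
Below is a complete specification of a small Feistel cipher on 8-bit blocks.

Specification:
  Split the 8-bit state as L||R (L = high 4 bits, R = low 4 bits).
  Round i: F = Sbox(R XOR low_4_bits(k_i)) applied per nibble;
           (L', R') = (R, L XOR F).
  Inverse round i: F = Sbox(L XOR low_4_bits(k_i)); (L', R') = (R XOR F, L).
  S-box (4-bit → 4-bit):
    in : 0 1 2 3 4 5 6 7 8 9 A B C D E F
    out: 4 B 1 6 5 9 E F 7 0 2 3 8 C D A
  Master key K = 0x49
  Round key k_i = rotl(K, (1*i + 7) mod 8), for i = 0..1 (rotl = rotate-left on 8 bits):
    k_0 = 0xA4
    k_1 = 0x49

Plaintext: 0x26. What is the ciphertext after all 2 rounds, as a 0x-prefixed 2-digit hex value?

0x34

s_0 = plaintext = 0x26
s_1 = Round(s_0, k_0) = 0x63
s_2 = Round(s_1, k_1) = 0x34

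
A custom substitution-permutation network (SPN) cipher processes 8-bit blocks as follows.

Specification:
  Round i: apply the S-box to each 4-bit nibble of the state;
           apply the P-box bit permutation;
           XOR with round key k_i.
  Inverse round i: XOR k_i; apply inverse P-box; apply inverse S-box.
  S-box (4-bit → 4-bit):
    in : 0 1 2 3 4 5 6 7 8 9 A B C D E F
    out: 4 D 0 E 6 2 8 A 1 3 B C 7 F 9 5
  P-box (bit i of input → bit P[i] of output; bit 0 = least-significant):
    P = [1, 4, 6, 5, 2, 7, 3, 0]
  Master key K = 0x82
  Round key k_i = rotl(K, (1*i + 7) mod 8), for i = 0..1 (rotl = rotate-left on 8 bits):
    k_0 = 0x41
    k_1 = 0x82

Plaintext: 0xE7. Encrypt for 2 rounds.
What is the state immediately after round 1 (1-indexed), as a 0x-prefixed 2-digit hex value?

s_0 = plaintext = 0xE7
s_1 = Round(s_0, k_0) = 0x74
s_2 = Round(s_1, k_1) = 0x53

0x74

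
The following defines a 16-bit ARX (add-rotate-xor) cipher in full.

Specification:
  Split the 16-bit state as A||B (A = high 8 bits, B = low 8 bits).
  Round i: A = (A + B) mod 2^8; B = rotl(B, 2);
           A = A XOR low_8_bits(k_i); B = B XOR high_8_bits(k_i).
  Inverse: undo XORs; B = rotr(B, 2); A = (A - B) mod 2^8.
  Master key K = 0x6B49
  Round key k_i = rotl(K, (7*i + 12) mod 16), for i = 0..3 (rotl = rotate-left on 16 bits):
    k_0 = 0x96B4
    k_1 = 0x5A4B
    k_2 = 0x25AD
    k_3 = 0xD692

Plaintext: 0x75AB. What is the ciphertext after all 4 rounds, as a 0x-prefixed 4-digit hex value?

s_0 = plaintext = 0x75AB
s_1 = Round(s_0, k_0) = 0x9438
s_2 = Round(s_1, k_1) = 0x87BA
s_3 = Round(s_2, k_2) = 0xECCF
s_4 = Round(s_3, k_3) = 0x29E9

0x29E9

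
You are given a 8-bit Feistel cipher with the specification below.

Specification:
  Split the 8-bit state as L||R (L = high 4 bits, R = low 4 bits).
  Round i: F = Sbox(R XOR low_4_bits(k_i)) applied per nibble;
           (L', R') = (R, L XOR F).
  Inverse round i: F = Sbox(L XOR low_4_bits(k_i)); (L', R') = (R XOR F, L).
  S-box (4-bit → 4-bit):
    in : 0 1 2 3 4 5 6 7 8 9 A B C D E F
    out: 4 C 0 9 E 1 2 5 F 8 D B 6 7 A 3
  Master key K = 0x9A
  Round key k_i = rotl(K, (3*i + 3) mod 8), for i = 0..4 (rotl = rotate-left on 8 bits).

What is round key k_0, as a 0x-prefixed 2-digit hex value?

K = 0x9A
k_0 = rotl(K, (3*0+3) mod 8) = rotl(K, 3) = 0xD4

0xD4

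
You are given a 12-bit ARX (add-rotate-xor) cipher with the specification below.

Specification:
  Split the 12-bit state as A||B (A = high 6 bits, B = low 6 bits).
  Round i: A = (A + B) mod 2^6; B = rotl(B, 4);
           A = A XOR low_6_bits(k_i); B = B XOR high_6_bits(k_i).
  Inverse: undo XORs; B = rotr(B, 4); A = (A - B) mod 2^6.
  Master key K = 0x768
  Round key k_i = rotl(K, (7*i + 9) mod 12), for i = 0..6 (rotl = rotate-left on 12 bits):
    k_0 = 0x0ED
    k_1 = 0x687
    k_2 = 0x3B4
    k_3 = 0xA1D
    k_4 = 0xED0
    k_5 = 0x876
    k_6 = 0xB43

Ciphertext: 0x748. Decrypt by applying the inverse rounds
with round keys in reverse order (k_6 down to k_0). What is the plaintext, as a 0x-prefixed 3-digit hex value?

s_0 = ciphertext = 0x748
s_1 = InvRound(s_0, k_6) = 0x216
s_2 = InvRound(s_1, k_5) = 0x7DF
s_3 = InvRound(s_2, k_4) = 0xF52
s_4 = InvRound(s_3, k_3) = 0xD6B
s_5 = InvRound(s_4, k_2) = 0xAD6
s_6 = InvRound(s_5, k_1) = 0xF30
s_7 = InvRound(s_6, k_0) = 0x08F

0x08F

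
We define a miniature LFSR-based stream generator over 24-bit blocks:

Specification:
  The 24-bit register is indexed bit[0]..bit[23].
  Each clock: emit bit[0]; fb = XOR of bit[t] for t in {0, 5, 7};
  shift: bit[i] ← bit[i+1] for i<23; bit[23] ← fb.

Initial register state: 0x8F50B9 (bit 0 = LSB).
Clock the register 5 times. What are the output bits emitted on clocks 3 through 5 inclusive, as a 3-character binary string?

reg_0 = 0x8F50B9
clock 1: out=1, reg = 0xC7A85C
clock 2: out=0, reg = 0x63D42E
clock 3: out=0, reg = 0xB1EA17
clock 4: out=1, reg = 0xD8F50B
clock 5: out=1, reg = 0xEC7A85

011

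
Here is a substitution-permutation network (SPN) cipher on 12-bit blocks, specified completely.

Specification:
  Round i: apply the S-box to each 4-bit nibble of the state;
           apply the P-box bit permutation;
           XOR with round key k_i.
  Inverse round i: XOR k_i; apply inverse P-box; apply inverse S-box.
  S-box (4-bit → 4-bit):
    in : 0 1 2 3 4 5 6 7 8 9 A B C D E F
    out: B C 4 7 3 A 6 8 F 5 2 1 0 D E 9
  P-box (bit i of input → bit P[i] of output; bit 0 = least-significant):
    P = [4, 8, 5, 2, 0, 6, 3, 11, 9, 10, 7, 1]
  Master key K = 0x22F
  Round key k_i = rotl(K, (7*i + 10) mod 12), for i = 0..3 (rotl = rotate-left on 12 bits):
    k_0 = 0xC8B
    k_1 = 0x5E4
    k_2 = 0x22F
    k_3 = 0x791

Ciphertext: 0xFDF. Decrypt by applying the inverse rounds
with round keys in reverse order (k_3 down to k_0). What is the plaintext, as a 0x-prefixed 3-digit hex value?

0x12E

s_0 = ciphertext = 0xFDF
s_1 = InvRound(s_0, k_3) = 0x7E7
s_2 = InvRound(s_1, k_2) = 0x66A
s_3 = InvRound(s_2, k_1) = 0xD25
s_4 = InvRound(s_3, k_0) = 0x12E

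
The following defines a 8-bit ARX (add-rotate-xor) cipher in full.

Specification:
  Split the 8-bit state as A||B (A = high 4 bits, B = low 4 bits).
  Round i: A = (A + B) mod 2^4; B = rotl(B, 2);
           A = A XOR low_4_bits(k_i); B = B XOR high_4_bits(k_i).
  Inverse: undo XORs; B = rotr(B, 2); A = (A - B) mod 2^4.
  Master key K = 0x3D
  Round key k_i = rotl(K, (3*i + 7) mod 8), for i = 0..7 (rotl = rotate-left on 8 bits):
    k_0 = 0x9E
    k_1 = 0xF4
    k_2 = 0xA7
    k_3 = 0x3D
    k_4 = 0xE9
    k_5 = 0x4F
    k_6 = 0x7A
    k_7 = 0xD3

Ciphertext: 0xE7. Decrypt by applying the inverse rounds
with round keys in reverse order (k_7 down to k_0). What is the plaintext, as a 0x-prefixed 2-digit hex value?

0xE8

s_0 = ciphertext = 0xE7
s_1 = InvRound(s_0, k_7) = 0x3A
s_2 = InvRound(s_1, k_6) = 0x27
s_3 = InvRound(s_2, k_5) = 0x1C
s_4 = InvRound(s_3, k_4) = 0x08
s_5 = InvRound(s_4, k_3) = 0xFE
s_6 = InvRound(s_5, k_2) = 0x71
s_7 = InvRound(s_6, k_1) = 0x8B
s_8 = InvRound(s_7, k_0) = 0xE8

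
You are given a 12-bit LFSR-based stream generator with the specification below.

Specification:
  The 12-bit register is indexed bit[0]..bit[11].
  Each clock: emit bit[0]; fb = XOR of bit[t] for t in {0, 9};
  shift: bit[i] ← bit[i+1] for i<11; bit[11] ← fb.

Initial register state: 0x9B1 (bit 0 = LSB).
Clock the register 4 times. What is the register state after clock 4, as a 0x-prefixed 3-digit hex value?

0xD9B

reg_0 = 0x9B1
clock 1: out=1, reg = 0xCD8
clock 2: out=0, reg = 0x66C
clock 3: out=0, reg = 0xB36
clock 4: out=0, reg = 0xD9B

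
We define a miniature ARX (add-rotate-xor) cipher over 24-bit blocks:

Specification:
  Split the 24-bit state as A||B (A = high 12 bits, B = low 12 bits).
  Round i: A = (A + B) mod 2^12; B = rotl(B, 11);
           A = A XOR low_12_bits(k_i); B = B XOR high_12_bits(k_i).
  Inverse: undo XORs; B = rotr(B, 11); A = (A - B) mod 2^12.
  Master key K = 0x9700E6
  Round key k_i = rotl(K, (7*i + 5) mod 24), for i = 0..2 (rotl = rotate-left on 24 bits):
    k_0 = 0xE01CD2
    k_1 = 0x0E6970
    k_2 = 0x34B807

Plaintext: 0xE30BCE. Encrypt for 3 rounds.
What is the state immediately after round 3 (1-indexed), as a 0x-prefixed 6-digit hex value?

s_0 = plaintext = 0xE30BCE
s_1 = Round(s_0, k_0) = 0x52CBE6
s_2 = Round(s_1, k_1) = 0x862515
s_3 = Round(s_2, k_2) = 0x5709C1

0x5709C1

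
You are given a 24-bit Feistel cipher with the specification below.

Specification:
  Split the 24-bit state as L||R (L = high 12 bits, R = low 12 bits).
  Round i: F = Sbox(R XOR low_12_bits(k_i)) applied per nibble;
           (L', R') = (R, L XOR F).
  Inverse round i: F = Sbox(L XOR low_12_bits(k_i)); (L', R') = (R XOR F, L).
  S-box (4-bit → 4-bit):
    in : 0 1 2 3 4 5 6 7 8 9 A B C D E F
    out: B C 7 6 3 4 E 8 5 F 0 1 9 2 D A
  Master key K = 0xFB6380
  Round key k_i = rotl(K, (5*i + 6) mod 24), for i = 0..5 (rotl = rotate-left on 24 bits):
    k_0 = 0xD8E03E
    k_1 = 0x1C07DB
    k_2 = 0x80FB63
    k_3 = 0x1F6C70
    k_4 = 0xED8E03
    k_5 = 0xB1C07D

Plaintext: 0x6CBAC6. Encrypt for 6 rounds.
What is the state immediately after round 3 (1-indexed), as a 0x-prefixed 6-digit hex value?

s_0 = plaintext = 0x6CBAC6
s_1 = Round(s_0, k_0) = 0xAC666E
s_2 = Round(s_1, k_1) = 0x66E6D2
s_3 = Round(s_2, k_2) = 0x6D2472
s_4 = Round(s_3, k_3) = 0x472365
s_5 = Round(s_4, k_4) = 0x36569C
s_6 = Round(s_5, k_5) = 0x69CDB9

0x6D2472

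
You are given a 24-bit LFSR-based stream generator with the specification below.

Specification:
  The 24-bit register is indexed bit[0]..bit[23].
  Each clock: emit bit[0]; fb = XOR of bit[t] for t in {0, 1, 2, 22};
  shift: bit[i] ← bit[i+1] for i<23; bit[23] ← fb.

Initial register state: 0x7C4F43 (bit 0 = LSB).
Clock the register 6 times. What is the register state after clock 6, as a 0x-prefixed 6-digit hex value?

0x3DF13D

reg_0 = 0x7C4F43
clock 1: out=1, reg = 0xBE27A1
clock 2: out=1, reg = 0xDF13D0
clock 3: out=0, reg = 0xEF89E8
clock 4: out=0, reg = 0xF7C4F4
clock 5: out=0, reg = 0x7BE27A
clock 6: out=0, reg = 0x3DF13D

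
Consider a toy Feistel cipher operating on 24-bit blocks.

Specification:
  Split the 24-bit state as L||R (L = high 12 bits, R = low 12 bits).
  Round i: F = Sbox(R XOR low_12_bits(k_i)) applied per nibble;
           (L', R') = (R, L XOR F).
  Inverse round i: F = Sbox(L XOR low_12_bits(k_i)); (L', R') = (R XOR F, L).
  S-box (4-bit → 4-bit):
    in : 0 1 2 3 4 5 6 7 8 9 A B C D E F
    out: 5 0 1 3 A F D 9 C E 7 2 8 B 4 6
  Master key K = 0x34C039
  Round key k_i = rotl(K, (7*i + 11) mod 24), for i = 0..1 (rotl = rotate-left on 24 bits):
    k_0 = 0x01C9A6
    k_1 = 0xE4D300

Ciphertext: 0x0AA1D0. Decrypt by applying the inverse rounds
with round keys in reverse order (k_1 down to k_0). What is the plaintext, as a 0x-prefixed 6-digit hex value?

s_0 = ciphertext = 0x0AA1D0
s_1 = InvRound(s_0, k_1) = 0x2A70AA
s_2 = InvRound(s_1, k_0) = 0x2FA2A7

0x2FA2A7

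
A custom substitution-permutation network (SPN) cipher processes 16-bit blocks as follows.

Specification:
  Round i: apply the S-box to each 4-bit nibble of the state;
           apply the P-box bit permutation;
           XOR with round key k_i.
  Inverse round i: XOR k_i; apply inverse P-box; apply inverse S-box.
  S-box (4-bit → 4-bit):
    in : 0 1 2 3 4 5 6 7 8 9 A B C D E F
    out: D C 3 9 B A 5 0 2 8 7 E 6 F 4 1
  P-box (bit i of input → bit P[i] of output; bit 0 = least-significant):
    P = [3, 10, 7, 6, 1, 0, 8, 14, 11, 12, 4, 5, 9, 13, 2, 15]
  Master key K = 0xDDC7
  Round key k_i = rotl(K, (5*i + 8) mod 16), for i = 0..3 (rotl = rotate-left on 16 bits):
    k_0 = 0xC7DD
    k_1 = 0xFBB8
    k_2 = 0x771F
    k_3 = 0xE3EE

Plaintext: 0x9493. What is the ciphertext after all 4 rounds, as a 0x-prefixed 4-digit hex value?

0xE48F

s_0 = plaintext = 0x9493
s_1 = Round(s_0, k_0) = 0x1FB5
s_2 = Round(s_1, k_1) = 0x36FD
s_3 = Round(s_2, k_2) = 0xF9C5
s_4 = Round(s_3, k_3) = 0xE48F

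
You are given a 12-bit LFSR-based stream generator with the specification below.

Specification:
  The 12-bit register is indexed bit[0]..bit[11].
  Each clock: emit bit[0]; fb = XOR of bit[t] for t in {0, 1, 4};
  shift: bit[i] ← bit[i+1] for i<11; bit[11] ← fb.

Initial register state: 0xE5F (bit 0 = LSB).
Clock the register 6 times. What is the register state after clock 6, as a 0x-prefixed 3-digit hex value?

reg_0 = 0xE5F
clock 1: out=1, reg = 0xF2F
clock 2: out=1, reg = 0x797
clock 3: out=1, reg = 0xBCB
clock 4: out=1, reg = 0x5E5
clock 5: out=1, reg = 0xAF2
clock 6: out=0, reg = 0x579

0x579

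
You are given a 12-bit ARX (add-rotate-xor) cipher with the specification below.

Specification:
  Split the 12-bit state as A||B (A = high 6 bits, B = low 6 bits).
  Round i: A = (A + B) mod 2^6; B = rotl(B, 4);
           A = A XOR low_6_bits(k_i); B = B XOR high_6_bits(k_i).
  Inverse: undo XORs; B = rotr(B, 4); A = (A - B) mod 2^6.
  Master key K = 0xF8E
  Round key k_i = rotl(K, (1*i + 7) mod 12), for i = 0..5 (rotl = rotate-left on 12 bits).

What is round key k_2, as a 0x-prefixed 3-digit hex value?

0xDF1

K = 0xF8E
k_0 = rotl(K, (1*0+7) mod 12) = rotl(K, 7) = 0x77C
k_1 = rotl(K, (1*1+7) mod 12) = rotl(K, 8) = 0xEF8
k_2 = rotl(K, (1*2+7) mod 12) = rotl(K, 9) = 0xDF1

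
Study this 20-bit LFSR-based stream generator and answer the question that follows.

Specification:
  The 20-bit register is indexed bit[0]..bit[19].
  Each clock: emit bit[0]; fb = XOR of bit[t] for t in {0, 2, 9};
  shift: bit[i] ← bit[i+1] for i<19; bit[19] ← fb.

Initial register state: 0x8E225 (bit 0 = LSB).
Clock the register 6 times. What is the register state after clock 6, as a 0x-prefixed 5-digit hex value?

0x76388

reg_0 = 0x8E225
clock 1: out=1, reg = 0xC7112
clock 2: out=0, reg = 0x63889
clock 3: out=1, reg = 0xB1C44
clock 4: out=0, reg = 0xD8E22
clock 5: out=0, reg = 0xEC711
clock 6: out=1, reg = 0x76388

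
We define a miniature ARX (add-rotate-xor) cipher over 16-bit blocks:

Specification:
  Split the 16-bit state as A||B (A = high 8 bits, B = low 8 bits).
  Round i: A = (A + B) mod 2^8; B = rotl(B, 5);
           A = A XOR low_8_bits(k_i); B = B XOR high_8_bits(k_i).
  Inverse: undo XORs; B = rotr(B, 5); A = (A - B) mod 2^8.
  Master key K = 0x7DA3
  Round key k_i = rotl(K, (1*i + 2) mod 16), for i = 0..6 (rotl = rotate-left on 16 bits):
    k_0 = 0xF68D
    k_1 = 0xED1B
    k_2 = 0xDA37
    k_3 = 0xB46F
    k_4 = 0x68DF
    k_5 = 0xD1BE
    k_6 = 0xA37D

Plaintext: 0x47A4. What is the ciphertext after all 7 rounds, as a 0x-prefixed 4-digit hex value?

0x218C

s_0 = plaintext = 0x47A4
s_1 = Round(s_0, k_0) = 0x6662
s_2 = Round(s_1, k_1) = 0xD3A1
s_3 = Round(s_2, k_2) = 0x43EE
s_4 = Round(s_3, k_3) = 0x5E69
s_5 = Round(s_4, k_4) = 0x1845
s_6 = Round(s_5, k_5) = 0xE379
s_7 = Round(s_6, k_6) = 0x218C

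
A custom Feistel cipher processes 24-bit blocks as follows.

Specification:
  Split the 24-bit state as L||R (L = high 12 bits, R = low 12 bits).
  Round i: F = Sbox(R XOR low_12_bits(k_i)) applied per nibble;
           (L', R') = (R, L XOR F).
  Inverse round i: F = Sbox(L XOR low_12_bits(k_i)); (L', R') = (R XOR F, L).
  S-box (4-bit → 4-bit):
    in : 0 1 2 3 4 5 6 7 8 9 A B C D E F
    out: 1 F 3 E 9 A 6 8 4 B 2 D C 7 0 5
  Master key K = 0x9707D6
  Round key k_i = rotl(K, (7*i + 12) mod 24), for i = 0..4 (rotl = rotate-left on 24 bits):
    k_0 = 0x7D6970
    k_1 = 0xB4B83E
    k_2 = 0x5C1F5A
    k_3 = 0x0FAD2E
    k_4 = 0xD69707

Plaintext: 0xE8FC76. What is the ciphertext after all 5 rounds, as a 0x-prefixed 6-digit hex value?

0xC7EC0B

s_0 = plaintext = 0xE8FC76
s_1 = Round(s_0, k_0) = 0xC76499
s_2 = Round(s_1, k_1) = 0x49905E
s_3 = Round(s_2, k_2) = 0x05E180
s_4 = Round(s_3, k_3) = 0x180C7E
s_5 = Round(s_4, k_4) = 0xC7EC0B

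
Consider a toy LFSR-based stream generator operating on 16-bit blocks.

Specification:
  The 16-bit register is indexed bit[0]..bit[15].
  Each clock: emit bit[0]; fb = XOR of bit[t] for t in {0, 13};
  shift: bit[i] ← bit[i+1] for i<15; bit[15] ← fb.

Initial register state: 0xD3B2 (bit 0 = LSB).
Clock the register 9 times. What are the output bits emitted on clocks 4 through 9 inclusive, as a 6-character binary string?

reg_0 = 0xD3B2
clock 1: out=0, reg = 0x69D9
clock 2: out=1, reg = 0x34EC
clock 3: out=0, reg = 0x9A76
clock 4: out=0, reg = 0x4D3B
clock 5: out=1, reg = 0xA69D
clock 6: out=1, reg = 0x534E
clock 7: out=0, reg = 0x29A7
clock 8: out=1, reg = 0x14D3
clock 9: out=1, reg = 0x8A69

011011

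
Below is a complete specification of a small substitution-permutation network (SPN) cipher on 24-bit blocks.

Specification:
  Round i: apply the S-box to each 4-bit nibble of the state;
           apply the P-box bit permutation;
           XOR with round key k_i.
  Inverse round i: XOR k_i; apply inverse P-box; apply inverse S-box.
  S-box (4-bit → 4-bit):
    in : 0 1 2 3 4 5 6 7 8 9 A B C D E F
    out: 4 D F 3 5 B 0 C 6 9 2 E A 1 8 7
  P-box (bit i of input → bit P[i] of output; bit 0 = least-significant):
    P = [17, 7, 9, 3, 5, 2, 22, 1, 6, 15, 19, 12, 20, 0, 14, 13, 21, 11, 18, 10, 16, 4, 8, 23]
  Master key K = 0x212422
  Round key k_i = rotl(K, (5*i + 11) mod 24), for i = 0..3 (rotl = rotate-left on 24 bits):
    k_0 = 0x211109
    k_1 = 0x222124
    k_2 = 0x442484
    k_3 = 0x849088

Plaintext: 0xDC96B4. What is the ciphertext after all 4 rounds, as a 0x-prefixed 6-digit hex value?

0xDB1709

s_0 = plaintext = 0xDC96B4
s_1 = Round(s_0, k_0) = 0x723F0F
s_2 = Round(s_1, k_1) = 0xDCAEE5
s_3 = Round(s_2, k_2) = 0x47380F
s_4 = Round(s_3, k_3) = 0xDB1709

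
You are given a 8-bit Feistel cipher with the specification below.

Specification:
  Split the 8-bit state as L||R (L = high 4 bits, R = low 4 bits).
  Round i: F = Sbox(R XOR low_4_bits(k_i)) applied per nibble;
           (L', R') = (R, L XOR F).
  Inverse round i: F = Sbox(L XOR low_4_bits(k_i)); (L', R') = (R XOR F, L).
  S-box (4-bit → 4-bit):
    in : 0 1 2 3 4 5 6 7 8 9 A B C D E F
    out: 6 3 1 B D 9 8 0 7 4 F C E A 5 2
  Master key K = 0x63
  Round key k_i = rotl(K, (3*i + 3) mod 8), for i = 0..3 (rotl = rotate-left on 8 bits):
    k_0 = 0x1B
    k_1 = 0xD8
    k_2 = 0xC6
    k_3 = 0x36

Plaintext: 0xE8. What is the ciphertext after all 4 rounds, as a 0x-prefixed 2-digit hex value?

0x87

s_0 = plaintext = 0xE8
s_1 = Round(s_0, k_0) = 0x85
s_2 = Round(s_1, k_1) = 0x52
s_3 = Round(s_2, k_2) = 0x28
s_4 = Round(s_3, k_3) = 0x87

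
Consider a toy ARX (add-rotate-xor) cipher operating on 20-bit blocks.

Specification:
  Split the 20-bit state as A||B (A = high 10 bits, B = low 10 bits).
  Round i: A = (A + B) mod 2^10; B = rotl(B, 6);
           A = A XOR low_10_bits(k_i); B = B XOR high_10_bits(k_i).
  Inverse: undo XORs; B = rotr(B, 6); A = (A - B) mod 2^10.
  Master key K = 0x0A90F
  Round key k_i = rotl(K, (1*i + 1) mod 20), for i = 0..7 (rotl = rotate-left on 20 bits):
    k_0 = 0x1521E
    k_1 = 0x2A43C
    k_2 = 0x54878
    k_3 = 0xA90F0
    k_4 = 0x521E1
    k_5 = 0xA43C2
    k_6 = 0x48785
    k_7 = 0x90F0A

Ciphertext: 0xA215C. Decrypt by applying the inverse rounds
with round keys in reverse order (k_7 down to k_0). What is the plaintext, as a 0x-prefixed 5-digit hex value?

s_0 = ciphertext = 0xA215C
s_1 = InvRound(s_0, k_7) = 0xE19FC
s_2 = InvRound(s_1, k_6) = 0x8C1D3
s_3 = InvRound(s_2, k_5) = 0x6D43D
s_4 = InvRound(s_3, k_4) = 0x3FF55
s_5 = InvRound(s_4, k_3) = 0x3E317
s_6 = InvRound(s_5, k_2) = 0x09C59
s_7 = InvRound(s_6, k_1) = 0x46303
s_8 = InvRound(s_7, k_0) = 0x6257D

0x6257D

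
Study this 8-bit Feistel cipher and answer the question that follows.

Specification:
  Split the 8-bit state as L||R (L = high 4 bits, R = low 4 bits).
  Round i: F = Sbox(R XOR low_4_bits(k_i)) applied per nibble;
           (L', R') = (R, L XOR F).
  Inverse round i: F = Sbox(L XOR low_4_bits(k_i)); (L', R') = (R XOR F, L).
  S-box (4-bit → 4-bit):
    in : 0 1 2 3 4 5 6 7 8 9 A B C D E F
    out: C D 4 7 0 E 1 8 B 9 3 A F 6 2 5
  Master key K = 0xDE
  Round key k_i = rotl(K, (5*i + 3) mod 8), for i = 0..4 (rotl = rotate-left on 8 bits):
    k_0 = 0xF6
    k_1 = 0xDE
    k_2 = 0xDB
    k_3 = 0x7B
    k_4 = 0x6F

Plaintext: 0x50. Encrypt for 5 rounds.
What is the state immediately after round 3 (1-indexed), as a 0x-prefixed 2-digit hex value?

s_0 = plaintext = 0x50
s_1 = Round(s_0, k_0) = 0x04
s_2 = Round(s_1, k_1) = 0x43
s_3 = Round(s_2, k_2) = 0x3F
s_4 = Round(s_3, k_3) = 0xF3
s_5 = Round(s_4, k_4) = 0x30

0x3F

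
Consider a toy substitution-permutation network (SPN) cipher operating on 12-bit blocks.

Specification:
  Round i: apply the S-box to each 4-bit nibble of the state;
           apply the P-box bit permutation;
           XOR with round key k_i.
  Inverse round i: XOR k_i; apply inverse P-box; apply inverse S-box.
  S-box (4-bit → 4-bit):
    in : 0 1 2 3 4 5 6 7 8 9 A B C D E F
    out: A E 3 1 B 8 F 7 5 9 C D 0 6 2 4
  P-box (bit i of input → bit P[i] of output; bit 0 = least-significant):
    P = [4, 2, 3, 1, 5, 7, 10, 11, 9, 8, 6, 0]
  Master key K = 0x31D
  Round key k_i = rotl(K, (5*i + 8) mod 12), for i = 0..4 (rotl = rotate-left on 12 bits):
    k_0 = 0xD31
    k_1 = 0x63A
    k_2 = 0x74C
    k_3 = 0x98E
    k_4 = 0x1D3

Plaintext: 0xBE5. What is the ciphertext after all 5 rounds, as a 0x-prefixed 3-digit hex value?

s_0 = plaintext = 0xBE5
s_1 = Round(s_0, k_0) = 0xFF2
s_2 = Round(s_1, k_1) = 0x26E
s_3 = Round(s_2, k_2) = 0x8E8
s_4 = Round(s_3, k_3) = 0xB56
s_5 = Round(s_4, k_4) = 0xB8C

0xB8C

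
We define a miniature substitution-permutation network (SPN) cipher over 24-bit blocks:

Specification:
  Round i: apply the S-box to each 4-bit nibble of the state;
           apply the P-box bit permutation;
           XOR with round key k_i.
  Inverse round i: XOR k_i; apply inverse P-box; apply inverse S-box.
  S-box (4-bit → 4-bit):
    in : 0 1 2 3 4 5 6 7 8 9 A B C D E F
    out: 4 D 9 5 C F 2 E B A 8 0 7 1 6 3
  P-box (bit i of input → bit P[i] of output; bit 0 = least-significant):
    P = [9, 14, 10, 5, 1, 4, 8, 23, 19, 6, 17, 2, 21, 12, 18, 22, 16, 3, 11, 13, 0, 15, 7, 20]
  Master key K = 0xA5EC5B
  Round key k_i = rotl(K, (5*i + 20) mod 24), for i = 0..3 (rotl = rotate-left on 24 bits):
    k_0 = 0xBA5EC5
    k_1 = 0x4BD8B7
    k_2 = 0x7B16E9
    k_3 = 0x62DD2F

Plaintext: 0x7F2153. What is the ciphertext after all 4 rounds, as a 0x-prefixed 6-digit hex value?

s_0 = plaintext = 0x7F2153
s_1 = Round(s_0, k_0) = 0x41D95B
s_2 = Round(s_1, k_1) = 0xFAF161
s_3 = Round(s_2, k_2) = 0x51A0DC
s_4 = Round(s_3, k_3) = 0x3133AC

0x3133AC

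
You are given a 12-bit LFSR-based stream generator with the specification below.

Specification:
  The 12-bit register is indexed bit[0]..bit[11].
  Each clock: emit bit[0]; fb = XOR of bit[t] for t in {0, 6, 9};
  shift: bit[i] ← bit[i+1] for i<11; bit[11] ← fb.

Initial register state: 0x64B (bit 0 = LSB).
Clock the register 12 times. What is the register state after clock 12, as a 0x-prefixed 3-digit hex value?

reg_0 = 0x64B
clock 1: out=1, reg = 0xB25
clock 2: out=1, reg = 0x592
clock 3: out=0, reg = 0x2C9
clock 4: out=1, reg = 0x964
clock 5: out=0, reg = 0xCB2
clock 6: out=0, reg = 0x659
clock 7: out=1, reg = 0xB2C
clock 8: out=0, reg = 0xD96
clock 9: out=0, reg = 0x6CB
clock 10: out=1, reg = 0xB65
clock 11: out=1, reg = 0xDB2
clock 12: out=0, reg = 0x6D9

0x6D9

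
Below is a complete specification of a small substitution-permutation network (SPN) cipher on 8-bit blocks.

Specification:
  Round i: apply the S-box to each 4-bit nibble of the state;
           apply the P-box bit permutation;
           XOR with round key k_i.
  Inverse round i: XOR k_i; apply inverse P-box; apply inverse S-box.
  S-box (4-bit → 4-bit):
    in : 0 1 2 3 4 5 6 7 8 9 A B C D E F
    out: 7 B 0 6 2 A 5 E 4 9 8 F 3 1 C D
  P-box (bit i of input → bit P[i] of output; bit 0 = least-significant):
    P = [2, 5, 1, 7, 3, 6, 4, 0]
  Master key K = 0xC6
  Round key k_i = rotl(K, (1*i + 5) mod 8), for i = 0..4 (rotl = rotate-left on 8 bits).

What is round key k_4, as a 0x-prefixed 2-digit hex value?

K = 0xC6
k_0 = rotl(K, (1*0+5) mod 8) = rotl(K, 5) = 0xD8
k_1 = rotl(K, (1*1+5) mod 8) = rotl(K, 6) = 0xB1
k_2 = rotl(K, (1*2+5) mod 8) = rotl(K, 7) = 0x63
k_3 = rotl(K, (1*3+5) mod 8) = rotl(K, 0) = 0xC6
k_4 = rotl(K, (1*4+5) mod 8) = rotl(K, 1) = 0x8D

0x8D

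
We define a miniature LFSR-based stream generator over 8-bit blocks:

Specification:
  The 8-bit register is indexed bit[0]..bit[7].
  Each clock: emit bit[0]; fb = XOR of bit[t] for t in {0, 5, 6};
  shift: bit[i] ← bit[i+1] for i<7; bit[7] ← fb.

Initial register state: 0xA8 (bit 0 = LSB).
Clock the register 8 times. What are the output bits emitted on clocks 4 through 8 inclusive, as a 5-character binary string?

reg_0 = 0xA8
clock 1: out=0, reg = 0xD4
clock 2: out=0, reg = 0xEA
clock 3: out=0, reg = 0x75
clock 4: out=1, reg = 0xBA
clock 5: out=0, reg = 0xDD
clock 6: out=1, reg = 0x6E
clock 7: out=0, reg = 0x37
clock 8: out=1, reg = 0x1B

10101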